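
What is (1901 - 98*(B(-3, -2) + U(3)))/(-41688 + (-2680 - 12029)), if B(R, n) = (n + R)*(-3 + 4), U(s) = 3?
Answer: -699/18799 ≈ -0.037183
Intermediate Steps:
B(R, n) = R + n (B(R, n) = (R + n)*1 = R + n)
(1901 - 98*(B(-3, -2) + U(3)))/(-41688 + (-2680 - 12029)) = (1901 - 98*((-3 - 2) + 3))/(-41688 + (-2680 - 12029)) = (1901 - 98*(-5 + 3))/(-41688 - 14709) = (1901 - 98*(-2))/(-56397) = (1901 + 196)*(-1/56397) = 2097*(-1/56397) = -699/18799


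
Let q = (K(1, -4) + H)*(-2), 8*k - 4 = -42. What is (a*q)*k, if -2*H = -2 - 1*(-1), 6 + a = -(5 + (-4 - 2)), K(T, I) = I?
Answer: 665/4 ≈ 166.25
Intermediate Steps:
k = -19/4 (k = 1/2 + (1/8)*(-42) = 1/2 - 21/4 = -19/4 ≈ -4.7500)
a = -5 (a = -6 - (5 + (-4 - 2)) = -6 - (5 - 6) = -6 - 1*(-1) = -6 + 1 = -5)
H = 1/2 (H = -(-2 - 1*(-1))/2 = -(-2 + 1)/2 = -1/2*(-1) = 1/2 ≈ 0.50000)
q = 7 (q = (-4 + 1/2)*(-2) = -7/2*(-2) = 7)
(a*q)*k = -5*7*(-19/4) = -35*(-19/4) = 665/4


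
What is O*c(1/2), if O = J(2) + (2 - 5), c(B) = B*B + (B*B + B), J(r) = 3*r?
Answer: 3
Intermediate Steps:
c(B) = B + 2*B**2 (c(B) = B**2 + (B**2 + B) = B**2 + (B + B**2) = B + 2*B**2)
O = 3 (O = 3*2 + (2 - 5) = 6 - 3 = 3)
O*c(1/2) = 3*((1 + 2/2)/2) = 3*((1 + 2*(1/2))/2) = 3*((1 + 1)/2) = 3*((1/2)*2) = 3*1 = 3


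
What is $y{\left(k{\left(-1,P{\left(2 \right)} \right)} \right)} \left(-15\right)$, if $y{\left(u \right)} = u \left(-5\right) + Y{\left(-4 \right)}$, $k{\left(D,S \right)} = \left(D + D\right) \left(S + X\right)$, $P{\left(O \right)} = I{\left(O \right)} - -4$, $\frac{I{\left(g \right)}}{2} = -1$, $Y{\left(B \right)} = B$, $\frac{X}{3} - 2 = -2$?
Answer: $-240$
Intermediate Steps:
$X = 0$ ($X = 6 + 3 \left(-2\right) = 6 - 6 = 0$)
$I{\left(g \right)} = -2$ ($I{\left(g \right)} = 2 \left(-1\right) = -2$)
$P{\left(O \right)} = 2$ ($P{\left(O \right)} = -2 - -4 = -2 + 4 = 2$)
$k{\left(D,S \right)} = 2 D S$ ($k{\left(D,S \right)} = \left(D + D\right) \left(S + 0\right) = 2 D S$)
$y{\left(u \right)} = -4 - 5 u$ ($y{\left(u \right)} = u \left(-5\right) - 4 = - 5 u - 4 = -4 - 5 u$)
$y{\left(k{\left(-1,P{\left(2 \right)} \right)} \right)} \left(-15\right) = \left(-4 - 5 \cdot 2 \left(-1\right) 2\right) \left(-15\right) = \left(-4 - -20\right) \left(-15\right) = \left(-4 + 20\right) \left(-15\right) = 16 \left(-15\right) = -240$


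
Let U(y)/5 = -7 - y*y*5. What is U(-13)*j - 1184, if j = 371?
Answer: -1581644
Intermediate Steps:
U(y) = -35 - 25*y² (U(y) = 5*(-7 - y*y*5) = 5*(-7 - y²*5) = 5*(-7 - 5*y²) = -35 - 25*y²)
U(-13)*j - 1184 = (-35 - 25*(-13)²)*371 - 1184 = (-35 - 25*169)*371 - 1184 = (-35 - 4225)*371 - 1184 = -4260*371 - 1184 = -1580460 - 1184 = -1581644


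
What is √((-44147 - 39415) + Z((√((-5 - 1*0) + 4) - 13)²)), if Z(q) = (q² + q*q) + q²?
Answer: √(-83562 + 3*(-13 + I)⁴) ≈ 112.49 - 116.49*I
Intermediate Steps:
Z(q) = 3*q² (Z(q) = (q² + q²) + q² = 2*q² + q² = 3*q²)
√((-44147 - 39415) + Z((√((-5 - 1*0) + 4) - 13)²)) = √((-44147 - 39415) + 3*((√((-5 - 1*0) + 4) - 13)²)²) = √(-83562 + 3*((√((-5 + 0) + 4) - 13)²)²) = √(-83562 + 3*((√(-5 + 4) - 13)²)²) = √(-83562 + 3*((√(-1) - 13)²)²) = √(-83562 + 3*((I - 13)²)²) = √(-83562 + 3*((-13 + I)²)²) = √(-83562 + 3*(-13 + I)⁴)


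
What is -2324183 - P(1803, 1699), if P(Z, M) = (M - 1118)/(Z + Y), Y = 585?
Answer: -5550149585/2388 ≈ -2.3242e+6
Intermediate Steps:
P(Z, M) = (-1118 + M)/(585 + Z) (P(Z, M) = (M - 1118)/(Z + 585) = (-1118 + M)/(585 + Z))
-2324183 - P(1803, 1699) = -2324183 - (-1118 + 1699)/(585 + 1803) = -2324183 - 581/2388 = -5550149585/2388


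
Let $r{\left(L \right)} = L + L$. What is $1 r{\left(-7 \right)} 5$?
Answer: $-70$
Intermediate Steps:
$r{\left(L \right)} = 2 L$
$1 r{\left(-7 \right)} 5 = 1 \cdot 2 \left(-7\right) 5 = 1 \left(-14\right) 5 = \left(-14\right) 5 = -70$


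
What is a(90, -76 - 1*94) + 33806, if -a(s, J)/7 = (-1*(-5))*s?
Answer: 30656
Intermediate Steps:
a(s, J) = -35*s (a(s, J) = -7*(-1*(-5))*s = -35*s)
a(90, -76 - 1*94) + 33806 = -35*90 + 33806 = -3150 + 33806 = 30656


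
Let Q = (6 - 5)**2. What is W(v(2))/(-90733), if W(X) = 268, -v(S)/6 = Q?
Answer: -268/90733 ≈ -0.0029537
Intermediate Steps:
Q = 1 (Q = 1**2 = 1)
v(S) = -6 (v(S) = -6*1 = -6)
W(v(2))/(-90733) = 268/(-90733) = 268*(-1/90733) = -268/90733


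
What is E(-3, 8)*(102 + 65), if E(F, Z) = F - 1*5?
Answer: -1336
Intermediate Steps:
E(F, Z) = -5 + F (E(F, Z) = F - 5 = -5 + F)
E(-3, 8)*(102 + 65) = (-5 - 3)*(102 + 65) = -8*167 = -1336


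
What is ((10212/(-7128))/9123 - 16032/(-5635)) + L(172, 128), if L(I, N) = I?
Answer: 5339136878239/30536414370 ≈ 174.84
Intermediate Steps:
((10212/(-7128))/9123 - 16032/(-5635)) + L(172, 128) = ((10212/(-7128))/9123 - 16032/(-5635)) + 172 = ((10212*(-1/7128))*(1/9123) - 16032*(-1/5635)) + 172 = (-851/594*1/9123 + 16032/5635) + 172 = (-851/5419062 + 16032/5635) + 172 = 86873606599/30536414370 + 172 = 5339136878239/30536414370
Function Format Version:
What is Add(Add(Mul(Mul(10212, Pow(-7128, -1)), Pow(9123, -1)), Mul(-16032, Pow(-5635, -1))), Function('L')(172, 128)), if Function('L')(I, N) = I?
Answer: Rational(5339136878239, 30536414370) ≈ 174.84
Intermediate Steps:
Add(Add(Mul(Mul(10212, Pow(-7128, -1)), Pow(9123, -1)), Mul(-16032, Pow(-5635, -1))), Function('L')(172, 128)) = Add(Add(Mul(Mul(10212, Pow(-7128, -1)), Pow(9123, -1)), Mul(-16032, Pow(-5635, -1))), 172) = Add(Add(Mul(Mul(10212, Rational(-1, 7128)), Rational(1, 9123)), Mul(-16032, Rational(-1, 5635))), 172) = Add(Add(Mul(Rational(-851, 594), Rational(1, 9123)), Rational(16032, 5635)), 172) = Add(Add(Rational(-851, 5419062), Rational(16032, 5635)), 172) = Add(Rational(86873606599, 30536414370), 172) = Rational(5339136878239, 30536414370)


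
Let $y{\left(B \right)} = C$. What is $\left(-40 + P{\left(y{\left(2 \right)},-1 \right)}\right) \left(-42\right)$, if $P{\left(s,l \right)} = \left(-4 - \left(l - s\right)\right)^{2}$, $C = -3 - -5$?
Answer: $1638$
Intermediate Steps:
$C = 2$ ($C = -3 + 5 = 2$)
$y{\left(B \right)} = 2$
$P{\left(s,l \right)} = \left(-4 + s - l\right)^{2}$
$\left(-40 + P{\left(y{\left(2 \right)},-1 \right)}\right) \left(-42\right) = \left(-40 + \left(4 - 1 - 2\right)^{2}\right) \left(-42\right) = \left(-40 + 1^{2}\right) \left(-42\right) = \left(-40 + 1\right) \left(-42\right) = \left(-39\right) \left(-42\right) = 1638$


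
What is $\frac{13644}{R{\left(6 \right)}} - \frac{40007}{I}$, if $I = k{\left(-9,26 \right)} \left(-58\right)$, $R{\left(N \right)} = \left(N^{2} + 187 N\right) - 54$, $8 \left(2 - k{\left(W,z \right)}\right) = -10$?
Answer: $\frac{7789937}{34684} \approx 224.6$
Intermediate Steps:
$k{\left(W,z \right)} = \frac{13}{4}$ ($k{\left(W,z \right)} = 2 - - \frac{5}{4} = 2 + \frac{5}{4} = \frac{13}{4}$)
$R{\left(N \right)} = -54 + N^{2} + 187 N$
$I = - \frac{377}{2}$ ($I = \frac{13}{4} \left(-58\right) = - \frac{377}{2} \approx -188.5$)
$\frac{13644}{R{\left(6 \right)}} - \frac{40007}{I} = \frac{13644}{-54 + 6^{2} + 187 \cdot 6} - \frac{40007}{- \frac{377}{2}} = \frac{13644}{-54 + 36 + 1122} - - \frac{80014}{377} = \frac{13644}{1104} + \frac{80014}{377} = 13644 \cdot \frac{1}{1104} + \frac{80014}{377} = \frac{1137}{92} + \frac{80014}{377} = \frac{7789937}{34684}$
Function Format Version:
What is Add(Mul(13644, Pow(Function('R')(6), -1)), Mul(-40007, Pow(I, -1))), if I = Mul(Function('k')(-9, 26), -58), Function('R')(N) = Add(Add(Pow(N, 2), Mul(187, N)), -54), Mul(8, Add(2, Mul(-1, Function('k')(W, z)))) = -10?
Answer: Rational(7789937, 34684) ≈ 224.60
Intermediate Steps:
Function('k')(W, z) = Rational(13, 4) (Function('k')(W, z) = Add(2, Mul(Rational(-1, 8), -10)) = Add(2, Rational(5, 4)) = Rational(13, 4))
Function('R')(N) = Add(-54, Pow(N, 2), Mul(187, N))
I = Rational(-377, 2) (I = Mul(Rational(13, 4), -58) = Rational(-377, 2) ≈ -188.50)
Add(Mul(13644, Pow(Function('R')(6), -1)), Mul(-40007, Pow(I, -1))) = Add(Mul(13644, Pow(Add(-54, Pow(6, 2), Mul(187, 6)), -1)), Mul(-40007, Pow(Rational(-377, 2), -1))) = Add(Mul(13644, Pow(Add(-54, 36, 1122), -1)), Mul(-40007, Rational(-2, 377))) = Add(Mul(13644, Pow(1104, -1)), Rational(80014, 377)) = Add(Mul(13644, Rational(1, 1104)), Rational(80014, 377)) = Add(Rational(1137, 92), Rational(80014, 377)) = Rational(7789937, 34684)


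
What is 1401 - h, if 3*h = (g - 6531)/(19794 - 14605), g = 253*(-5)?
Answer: 21817163/15567 ≈ 1401.5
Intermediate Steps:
g = -1265
h = -7796/15567 (h = ((-1265 - 6531)/(19794 - 14605))/3 = (-7796/5189)/3 = (-7796*1/5189)/3 = (1/3)*(-7796/5189) = -7796/15567 ≈ -0.50080)
1401 - h = 1401 - 1*(-7796/15567) = 1401 + 7796/15567 = 21817163/15567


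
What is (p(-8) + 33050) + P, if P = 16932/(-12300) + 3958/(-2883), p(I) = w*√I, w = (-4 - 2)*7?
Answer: 97657103887/2955075 - 84*I*√2 ≈ 33047.0 - 118.79*I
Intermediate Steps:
w = -42 (w = -6*7 = -42)
p(I) = -42*√I
P = -8124863/2955075 (P = 16932*(-1/12300) + 3958*(-1/2883) = -1411/1025 - 3958/2883 = -8124863/2955075 ≈ -2.7495)
(p(-8) + 33050) + P = (-84*I*√2 + 33050) - 8124863/2955075 = (33050 - 84*I*√2) - 8124863/2955075 = 97657103887/2955075 - 84*I*√2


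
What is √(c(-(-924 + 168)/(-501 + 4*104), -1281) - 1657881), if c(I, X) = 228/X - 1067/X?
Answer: I*√2720516988882/1281 ≈ 1287.6*I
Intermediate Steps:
c(I, X) = -839/X
√(c(-(-924 + 168)/(-501 + 4*104), -1281) - 1657881) = √(-839/(-1281) - 1657881) = √(-839*(-1/1281) - 1657881) = √(839/1281 - 1657881) = √(-2123744722/1281) = I*√2720516988882/1281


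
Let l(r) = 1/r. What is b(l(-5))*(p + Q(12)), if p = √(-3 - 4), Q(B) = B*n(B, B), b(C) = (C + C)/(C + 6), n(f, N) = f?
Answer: -288/29 - 2*I*√7/29 ≈ -9.931 - 0.18247*I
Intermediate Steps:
b(C) = 2*C/(6 + C) (b(C) = (2*C)/(6 + C) = 2*C/(6 + C))
Q(B) = B² (Q(B) = B*B = B²)
p = I*√7 (p = √(-7) = I*√7 ≈ 2.6458*I)
b(l(-5))*(p + Q(12)) = (2/(-5*(6 + 1/(-5))))*(I*√7 + 12²) = (2*(-⅕)/(6 - ⅕))*(I*√7 + 144) = (2*(-⅕)/(29/5))*(144 + I*√7) = (2*(-⅕)*(5/29))*(144 + I*√7) = -2*(144 + I*√7)/29 = -288/29 - 2*I*√7/29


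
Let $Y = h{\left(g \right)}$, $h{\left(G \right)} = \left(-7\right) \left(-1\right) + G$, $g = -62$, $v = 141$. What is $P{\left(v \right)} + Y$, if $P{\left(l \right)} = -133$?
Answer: $-188$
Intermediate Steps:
$h{\left(G \right)} = 7 + G$
$Y = -55$ ($Y = 7 - 62 = -55$)
$P{\left(v \right)} + Y = -133 - 55 = -188$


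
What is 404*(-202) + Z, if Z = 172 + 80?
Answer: -81356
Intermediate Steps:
Z = 252
404*(-202) + Z = 404*(-202) + 252 = -81608 + 252 = -81356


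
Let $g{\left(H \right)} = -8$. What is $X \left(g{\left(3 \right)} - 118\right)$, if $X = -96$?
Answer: $12096$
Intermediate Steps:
$X \left(g{\left(3 \right)} - 118\right) = - 96 \left(-8 - 118\right) = \left(-96\right) \left(-126\right) = 12096$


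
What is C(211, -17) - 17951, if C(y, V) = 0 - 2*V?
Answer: -17917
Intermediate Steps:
C(y, V) = -2*V
C(211, -17) - 17951 = -2*(-17) - 17951 = 34 - 17951 = -17917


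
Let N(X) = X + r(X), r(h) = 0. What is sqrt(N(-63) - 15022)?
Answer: I*sqrt(15085) ≈ 122.82*I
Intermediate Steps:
N(X) = X (N(X) = X + 0 = X)
sqrt(N(-63) - 15022) = sqrt(-63 - 15022) = sqrt(-15085) = I*sqrt(15085)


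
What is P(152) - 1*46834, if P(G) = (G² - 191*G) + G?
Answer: -52610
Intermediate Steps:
P(G) = G² - 190*G
P(152) - 1*46834 = 152*(-190 + 152) - 1*46834 = 152*(-38) - 46834 = -5776 - 46834 = -52610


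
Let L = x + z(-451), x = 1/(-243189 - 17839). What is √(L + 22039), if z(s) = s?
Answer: √367727923717991/130514 ≈ 146.93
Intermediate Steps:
x = -1/261028 (x = 1/(-261028) = -1/261028 ≈ -3.8310e-6)
L = -117723629/261028 (L = -1/261028 - 451 = -117723629/261028 ≈ -451.00)
√(L + 22039) = √(-117723629/261028 + 22039) = √(5635072463/261028) = √367727923717991/130514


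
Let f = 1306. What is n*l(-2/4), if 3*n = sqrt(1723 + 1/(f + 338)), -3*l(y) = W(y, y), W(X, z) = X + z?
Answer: sqrt(1164203943)/7398 ≈ 4.6121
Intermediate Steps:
l(y) = -2*y/3 (l(y) = -(y + y)/3 = -2*y/3)
n = sqrt(1164203943)/2466 (n = sqrt(1723 + 1/(1306 + 338))/3 = sqrt(1723 + 1/1644)/3 = sqrt(2832613/1644)/3 = (sqrt(1164203943)/822)/3 = sqrt(1164203943)/2466 ≈ 13.836)
n*l(-2/4) = (sqrt(1164203943)/2466)*(-(-4)/(3*4)) = (sqrt(1164203943)/2466)*(-2/3*(-1/2)) = (sqrt(1164203943)/2466)*(1/3) = sqrt(1164203943)/7398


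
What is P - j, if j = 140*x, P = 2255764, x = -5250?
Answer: 2990764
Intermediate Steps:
j = -735000 (j = 140*(-5250) = -735000)
P - j = 2255764 - 1*(-735000) = 2255764 + 735000 = 2990764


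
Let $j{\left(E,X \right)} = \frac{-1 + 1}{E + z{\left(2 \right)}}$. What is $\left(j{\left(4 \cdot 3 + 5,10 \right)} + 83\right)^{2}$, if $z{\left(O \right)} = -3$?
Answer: $6889$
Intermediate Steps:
$j{\left(E,X \right)} = 0$ ($j{\left(E,X \right)} = \frac{-1 + 1}{E - 3} = \frac{0}{-3 + E} = 0$)
$\left(j{\left(4 \cdot 3 + 5,10 \right)} + 83\right)^{2} = \left(0 + 83\right)^{2} = 83^{2} = 6889$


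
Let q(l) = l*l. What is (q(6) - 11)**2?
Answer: 625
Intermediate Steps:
q(l) = l**2
(q(6) - 11)**2 = (6**2 - 11)**2 = (36 - 11)**2 = 25**2 = 625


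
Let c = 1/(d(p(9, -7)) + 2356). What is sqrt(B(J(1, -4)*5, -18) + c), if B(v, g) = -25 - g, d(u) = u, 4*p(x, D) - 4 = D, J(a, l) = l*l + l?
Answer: 3*I*sqrt(69027667)/9421 ≈ 2.6457*I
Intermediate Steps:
J(a, l) = l + l**2 (J(a, l) = l**2 + l = l + l**2)
p(x, D) = 1 + D/4
c = 4/9421 (c = 1/((1 + (1/4)*(-7)) + 2356) = 1/((1 - 7/4) + 2356) = 1/(-3/4 + 2356) = 1/(9421/4) = 4/9421 ≈ 0.00042458)
sqrt(B(J(1, -4)*5, -18) + c) = sqrt((-25 - 1*(-18)) + 4/9421) = sqrt((-25 + 18) + 4/9421) = sqrt(-7 + 4/9421) = sqrt(-65943/9421) = 3*I*sqrt(69027667)/9421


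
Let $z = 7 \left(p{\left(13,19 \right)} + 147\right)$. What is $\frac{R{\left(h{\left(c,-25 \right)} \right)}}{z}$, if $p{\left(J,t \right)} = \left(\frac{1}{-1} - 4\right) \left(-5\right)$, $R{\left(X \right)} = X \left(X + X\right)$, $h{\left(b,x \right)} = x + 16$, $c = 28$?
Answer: $\frac{81}{602} \approx 0.13455$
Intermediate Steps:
$h{\left(b,x \right)} = 16 + x$
$R{\left(X \right)} = 2 X^{2}$ ($R{\left(X \right)} = X 2 X = 2 X^{2}$)
$p{\left(J,t \right)} = 25$ ($p{\left(J,t \right)} = \left(-1 - 4\right) \left(-5\right) = \left(-5\right) \left(-5\right) = 25$)
$z = 1204$ ($z = 7 \left(25 + 147\right) = 7 \cdot 172 = 1204$)
$\frac{R{\left(h{\left(c,-25 \right)} \right)}}{z} = \frac{2 \left(16 - 25\right)^{2}}{1204} = 2 \left(-9\right)^{2} \cdot \frac{1}{1204} = 2 \cdot 81 \cdot \frac{1}{1204} = 162 \cdot \frac{1}{1204} = \frac{81}{602}$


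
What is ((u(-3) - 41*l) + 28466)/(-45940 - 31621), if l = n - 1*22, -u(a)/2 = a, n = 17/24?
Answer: -704279/1861464 ≈ -0.37835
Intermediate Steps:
n = 17/24 (n = 17*(1/24) = 17/24 ≈ 0.70833)
u(a) = -2*a
l = -511/24 (l = 17/24 - 1*22 = 17/24 - 22 = -511/24 ≈ -21.292)
((u(-3) - 41*l) + 28466)/(-45940 - 31621) = ((-2*(-3) - 41*(-511/24)) + 28466)/(-45940 - 31621) = ((6 + 20951/24) + 28466)/(-77561) = (21095/24 + 28466)*(-1/77561) = (704279/24)*(-1/77561) = -704279/1861464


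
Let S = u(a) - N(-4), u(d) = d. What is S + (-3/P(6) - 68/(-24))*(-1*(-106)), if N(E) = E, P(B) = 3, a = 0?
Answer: 595/3 ≈ 198.33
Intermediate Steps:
S = 4 (S = 0 - 1*(-4) = 0 + 4 = 4)
S + (-3/P(6) - 68/(-24))*(-1*(-106)) = 4 + (-3/3 - 68/(-24))*(-1*(-106)) = 4 + (-3*⅓ - 68*(-1/24))*106 = 4 + (-1 + 17/6)*106 = 4 + (11/6)*106 = 4 + 583/3 = 595/3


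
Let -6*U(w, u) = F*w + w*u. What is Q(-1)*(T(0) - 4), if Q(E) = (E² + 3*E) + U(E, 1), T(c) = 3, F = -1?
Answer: 2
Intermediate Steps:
U(w, u) = w/6 - u*w/6 (U(w, u) = -(-w + w*u)/6 = -(-w + u*w)/6 = w/6 - u*w/6)
Q(E) = E² + 3*E (Q(E) = (E² + 3*E) + E*(1 - 1*1)/6 = (E² + 3*E) + E*(1 - 1)/6 = (E² + 3*E) + (⅙)*E*0 = (E² + 3*E) + 0 = E² + 3*E)
Q(-1)*(T(0) - 4) = (-(3 - 1))*(3 - 4) = -1*2*(-1) = -2*(-1) = 2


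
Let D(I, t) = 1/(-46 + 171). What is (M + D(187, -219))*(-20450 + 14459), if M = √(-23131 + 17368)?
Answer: -5991/125 - 5991*I*√5763 ≈ -47.928 - 4.548e+5*I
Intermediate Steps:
D(I, t) = 1/125
M = I*√5763 (M = √(-5763) = I*√5763 ≈ 75.914*I)
(M + D(187, -219))*(-20450 + 14459) = (I*√5763 + 1/125)*(-20450 + 14459) = (1/125 + I*√5763)*(-5991) = -5991/125 - 5991*I*√5763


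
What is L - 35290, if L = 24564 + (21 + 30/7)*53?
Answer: -65701/7 ≈ -9385.9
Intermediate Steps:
L = 181329/7 (L = 24564 + (21 + 30*(⅐))*53 = 24564 + (21 + 30/7)*53 = 24564 + (177/7)*53 = 24564 + 9381/7 = 181329/7 ≈ 25904.)
L - 35290 = 181329/7 - 35290 = -65701/7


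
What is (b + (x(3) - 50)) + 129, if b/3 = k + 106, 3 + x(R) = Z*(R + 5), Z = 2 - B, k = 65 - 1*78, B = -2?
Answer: 387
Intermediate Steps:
k = -13 (k = 65 - 78 = -13)
Z = 4 (Z = 2 - 1*(-2) = 2 + 2 = 4)
x(R) = 17 + 4*R (x(R) = -3 + 4*(R + 5) = -3 + 4*(5 + R) = -3 + (20 + 4*R) = 17 + 4*R)
b = 279 (b = 3*(-13 + 106) = 3*93 = 279)
(b + (x(3) - 50)) + 129 = (279 + ((17 + 4*3) - 50)) + 129 = (279 + ((17 + 12) - 50)) + 129 = (279 + (29 - 50)) + 129 = (279 - 21) + 129 = 258 + 129 = 387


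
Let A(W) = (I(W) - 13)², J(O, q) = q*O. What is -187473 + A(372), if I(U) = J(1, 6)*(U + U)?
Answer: 19623928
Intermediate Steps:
J(O, q) = O*q
I(U) = 12*U (I(U) = (1*6)*(U + U) = 6*(2*U) = 12*U)
A(W) = (-13 + 12*W)² (A(W) = (12*W - 13)² = (-13 + 12*W)²)
-187473 + A(372) = -187473 + (-13 + 12*372)² = -187473 + (-13 + 4464)² = -187473 + 4451² = -187473 + 19811401 = 19623928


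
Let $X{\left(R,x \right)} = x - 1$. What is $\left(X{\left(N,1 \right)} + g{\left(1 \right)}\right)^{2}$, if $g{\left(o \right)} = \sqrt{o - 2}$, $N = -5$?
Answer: $-1$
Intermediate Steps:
$X{\left(R,x \right)} = -1 + x$
$g{\left(o \right)} = \sqrt{-2 + o}$
$\left(X{\left(N,1 \right)} + g{\left(1 \right)}\right)^{2} = \left(\left(-1 + 1\right) + \sqrt{-2 + 1}\right)^{2} = \left(0 + \sqrt{-1}\right)^{2} = \left(0 + i\right)^{2} = i^{2} = -1$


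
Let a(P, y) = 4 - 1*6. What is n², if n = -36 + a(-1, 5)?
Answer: 1444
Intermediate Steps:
a(P, y) = -2 (a(P, y) = 4 - 6 = -2)
n = -38 (n = -36 - 2 = -38)
n² = (-38)² = 1444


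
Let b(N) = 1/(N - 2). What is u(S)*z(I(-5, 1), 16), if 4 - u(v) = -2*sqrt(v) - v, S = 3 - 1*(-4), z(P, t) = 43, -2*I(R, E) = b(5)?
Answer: 473 + 86*sqrt(7) ≈ 700.53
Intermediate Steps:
b(N) = 1/(-2 + N)
I(R, E) = -1/6 (I(R, E) = -1/(2*(-2 + 5)) = -1/2/3 = -1/2*1/3 = -1/6)
S = 7 (S = 3 + 4 = 7)
u(v) = 4 + v + 2*sqrt(v) (u(v) = 4 - (-2*sqrt(v) - v) = 4 - (-v - 2*sqrt(v)) = 4 + (v + 2*sqrt(v)) = 4 + v + 2*sqrt(v))
u(S)*z(I(-5, 1), 16) = (4 + 7 + 2*sqrt(7))*43 = (11 + 2*sqrt(7))*43 = 473 + 86*sqrt(7)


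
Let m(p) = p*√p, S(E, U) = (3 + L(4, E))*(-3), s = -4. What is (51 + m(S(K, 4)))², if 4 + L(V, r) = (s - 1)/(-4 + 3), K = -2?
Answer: 873 - 2448*I*√3 ≈ 873.0 - 4240.1*I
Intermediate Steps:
L(V, r) = 1 (L(V, r) = -4 + (-4 - 1)/(-4 + 3) = -4 - 5/(-1) = -4 - 5*(-1) = -4 + 5 = 1)
S(E, U) = -12 (S(E, U) = (3 + 1)*(-3) = 4*(-3) = -12)
m(p) = p^(3/2)
(51 + m(S(K, 4)))² = (51 + (-12)^(3/2))² = (51 - 24*I*√3)²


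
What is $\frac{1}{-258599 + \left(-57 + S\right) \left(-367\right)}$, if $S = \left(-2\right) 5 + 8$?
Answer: $- \frac{1}{236946} \approx -4.2204 \cdot 10^{-6}$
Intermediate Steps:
$S = -2$ ($S = -10 + 8 = -2$)
$\frac{1}{-258599 + \left(-57 + S\right) \left(-367\right)} = \frac{1}{-258599 + \left(-57 - 2\right) \left(-367\right)} = \frac{1}{-258599 - -21653} = \frac{1}{-258599 + 21653} = \frac{1}{-236946} = - \frac{1}{236946}$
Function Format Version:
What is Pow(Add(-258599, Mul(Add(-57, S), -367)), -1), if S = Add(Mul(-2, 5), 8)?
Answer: Rational(-1, 236946) ≈ -4.2204e-6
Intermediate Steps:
S = -2 (S = Add(-10, 8) = -2)
Pow(Add(-258599, Mul(Add(-57, S), -367)), -1) = Pow(Add(-258599, Mul(Add(-57, -2), -367)), -1) = Pow(Add(-258599, Mul(-59, -367)), -1) = Pow(Add(-258599, 21653), -1) = Pow(-236946, -1) = Rational(-1, 236946)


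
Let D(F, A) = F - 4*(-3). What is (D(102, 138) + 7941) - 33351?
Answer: -25296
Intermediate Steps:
D(F, A) = 12 + F (D(F, A) = F + 12 = 12 + F)
(D(102, 138) + 7941) - 33351 = ((12 + 102) + 7941) - 33351 = (114 + 7941) - 33351 = 8055 - 33351 = -25296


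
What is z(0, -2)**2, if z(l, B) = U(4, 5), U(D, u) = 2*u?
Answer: 100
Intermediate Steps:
z(l, B) = 10 (z(l, B) = 2*5 = 10)
z(0, -2)**2 = 10**2 = 100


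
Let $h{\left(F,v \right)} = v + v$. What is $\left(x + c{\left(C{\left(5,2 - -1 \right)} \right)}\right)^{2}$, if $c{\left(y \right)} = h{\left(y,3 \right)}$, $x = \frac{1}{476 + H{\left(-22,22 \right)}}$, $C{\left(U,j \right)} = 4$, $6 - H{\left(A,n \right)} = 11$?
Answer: $\frac{7991929}{221841} \approx 36.026$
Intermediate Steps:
$H{\left(A,n \right)} = -5$ ($H{\left(A,n \right)} = 6 - 11 = -5$)
$h{\left(F,v \right)} = 2 v$
$x = \frac{1}{471}$ ($x = \frac{1}{476 - 5} = \frac{1}{471} \approx 0.0021231$)
$c{\left(y \right)} = 6$ ($c{\left(y \right)} = 2 \cdot 3 = 6$)
$\left(x + c{\left(C{\left(5,2 - -1 \right)} \right)}\right)^{2} = \left(\frac{1}{471} + 6\right)^{2} = \left(\frac{2827}{471}\right)^{2} = \frac{7991929}{221841}$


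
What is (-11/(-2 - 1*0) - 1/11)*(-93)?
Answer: -11067/22 ≈ -503.05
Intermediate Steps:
(-11/(-2 - 1*0) - 1/11)*(-93) = (-11/(-2 + 0) - 1*1/11)*(-93) = (-11/(-2) - 1/11)*(-93) = (-11*(-1/2) - 1/11)*(-93) = (11/2 - 1/11)*(-93) = (119/22)*(-93) = -11067/22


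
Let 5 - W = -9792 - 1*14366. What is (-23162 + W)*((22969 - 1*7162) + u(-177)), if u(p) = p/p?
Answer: 15823808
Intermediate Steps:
u(p) = 1
W = 24163 (W = 5 - (-9792 - 1*14366) = 5 - (-9792 - 14366) = 5 - 1*(-24158) = 5 + 24158 = 24163)
(-23162 + W)*((22969 - 1*7162) + u(-177)) = (-23162 + 24163)*((22969 - 1*7162) + 1) = 1001*((22969 - 7162) + 1) = 1001*(15807 + 1) = 1001*15808 = 15823808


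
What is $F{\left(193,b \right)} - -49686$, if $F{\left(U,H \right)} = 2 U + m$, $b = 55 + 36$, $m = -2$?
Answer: $50070$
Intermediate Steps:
$b = 91$
$F{\left(U,H \right)} = -2 + 2 U$ ($F{\left(U,H \right)} = 2 U - 2 = -2 + 2 U$)
$F{\left(193,b \right)} - -49686 = \left(-2 + 2 \cdot 193\right) - -49686 = \left(-2 + 386\right) + 49686 = 384 + 49686 = 50070$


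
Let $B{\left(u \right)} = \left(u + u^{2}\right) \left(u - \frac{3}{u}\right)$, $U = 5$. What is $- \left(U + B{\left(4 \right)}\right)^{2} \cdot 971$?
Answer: $-4757900$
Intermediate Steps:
$- \left(U + B{\left(4 \right)}\right)^{2} \cdot 971 = - \left(5 + \left(-3 + 4^{2} + 4^{3} - 12\right)\right)^{2} \cdot 971 = - \left(5 + \left(-3 + 16 + 64 - 12\right)\right)^{2} \cdot 971 = - \left(5 + 65\right)^{2} \cdot 971 = - 70^{2} \cdot 971 = - 4900 \cdot 971 = \left(-1\right) 4757900 = -4757900$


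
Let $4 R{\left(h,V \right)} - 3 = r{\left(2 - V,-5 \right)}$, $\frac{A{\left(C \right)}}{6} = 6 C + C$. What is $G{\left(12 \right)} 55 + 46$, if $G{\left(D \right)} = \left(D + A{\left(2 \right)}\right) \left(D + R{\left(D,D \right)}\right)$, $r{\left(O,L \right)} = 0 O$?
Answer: $67366$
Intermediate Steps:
$A{\left(C \right)} = 42 C$ ($A{\left(C \right)} = 6 \left(6 C + C\right) = 6 \cdot 7 C = 42 C$)
$r{\left(O,L \right)} = 0$
$R{\left(h,V \right)} = \frac{3}{4}$ ($R{\left(h,V \right)} = \frac{3}{4} + \frac{1}{4} \cdot 0 = \frac{3}{4} + 0 = \frac{3}{4}$)
$G{\left(D \right)} = \left(84 + D\right) \left(\frac{3}{4} + D\right)$ ($G{\left(D \right)} = \left(D + 42 \cdot 2\right) \left(D + \frac{3}{4}\right) = \left(D + 84\right) \left(\frac{3}{4} + D\right) = \left(84 + D\right) \left(\frac{3}{4} + D\right)$)
$G{\left(12 \right)} 55 + 46 = \left(63 + 12^{2} + \frac{339}{4} \cdot 12\right) 55 + 46 = \left(63 + 144 + 1017\right) 55 + 46 = 1224 \cdot 55 + 46 = 67320 + 46 = 67366$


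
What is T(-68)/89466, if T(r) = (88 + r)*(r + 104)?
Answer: 120/14911 ≈ 0.0080477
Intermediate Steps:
T(r) = (88 + r)*(104 + r)
T(-68)/89466 = (9152 + (-68)**2 + 192*(-68))/89466 = (9152 + 4624 - 13056)*(1/89466) = 720*(1/89466) = 120/14911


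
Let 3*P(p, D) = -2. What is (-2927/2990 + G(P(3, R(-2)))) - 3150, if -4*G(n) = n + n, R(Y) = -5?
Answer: -28261291/8970 ≈ -3150.6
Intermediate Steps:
P(p, D) = -⅔ (P(p, D) = (⅓)*(-2) = -⅔)
G(n) = -n/2 (G(n) = -(n + n)/4 = -n/2)
(-2927/2990 + G(P(3, R(-2)))) - 3150 = (-2927/2990 - ½*(-⅔)) - 3150 = (-2927*1/2990 + ⅓) - 3150 = (-2927/2990 + ⅓) - 3150 = -5791/8970 - 3150 = -28261291/8970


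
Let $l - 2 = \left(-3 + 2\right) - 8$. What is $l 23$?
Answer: $-161$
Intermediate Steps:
$l = -7$ ($l = 2 + \left(\left(-3 + 2\right) - 8\right) = 2 - 9 = -7$)
$l 23 = \left(-7\right) 23 = -161$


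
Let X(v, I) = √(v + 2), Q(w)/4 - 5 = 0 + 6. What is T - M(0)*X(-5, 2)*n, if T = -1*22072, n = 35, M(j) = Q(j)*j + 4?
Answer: -22072 - 140*I*√3 ≈ -22072.0 - 242.49*I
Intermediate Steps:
Q(w) = 44 (Q(w) = 20 + 4*(0 + 6) = 20 + 4*6 = 20 + 24 = 44)
X(v, I) = √(2 + v)
M(j) = 4 + 44*j (M(j) = 44*j + 4 = 4 + 44*j)
T = -22072
T - M(0)*X(-5, 2)*n = -22072 - (4 + 44*0)*√(2 - 5)*35 = -22072 - (4 + 0)*√(-3)*35 = -22072 - 4*(I*√3)*35 = -22072 - 4*I*√3*35 = -22072 - 140*I*√3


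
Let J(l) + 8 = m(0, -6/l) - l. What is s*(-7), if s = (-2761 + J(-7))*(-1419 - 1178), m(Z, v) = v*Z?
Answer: -50210398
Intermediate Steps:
m(Z, v) = Z*v
J(l) = -8 - l (J(l) = -8 + (0*(-6/l) - l) = -8 + (0 - l) = -8 - l)
s = 7172914 (s = (-2761 + (-8 - 1*(-7)))*(-1419 - 1178) = (-2761 + (-8 + 7))*(-2597) = (-2761 - 1)*(-2597) = -2762*(-2597) = 7172914)
s*(-7) = 7172914*(-7) = -50210398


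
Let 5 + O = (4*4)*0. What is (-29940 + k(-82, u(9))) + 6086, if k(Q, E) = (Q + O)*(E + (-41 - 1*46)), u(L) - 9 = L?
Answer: -17851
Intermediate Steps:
u(L) = 9 + L
O = -5 (O = -5 + (4*4)*0 = -5 + 16*0 = -5 + 0 = -5)
k(Q, E) = (-87 + E)*(-5 + Q) (k(Q, E) = (Q - 5)*(E + (-41 - 1*46)) = (-5 + Q)*(E + (-41 - 46)) = (-5 + Q)*(E - 87) = (-5 + Q)*(-87 + E) = (-87 + E)*(-5 + Q))
(-29940 + k(-82, u(9))) + 6086 = (-29940 + (435 - 87*(-82) - 5*(9 + 9) + (9 + 9)*(-82))) + 6086 = (-29940 + (435 + 7134 - 5*18 + 18*(-82))) + 6086 = (-29940 + (435 + 7134 - 90 - 1476)) + 6086 = (-29940 + 6003) + 6086 = -23937 + 6086 = -17851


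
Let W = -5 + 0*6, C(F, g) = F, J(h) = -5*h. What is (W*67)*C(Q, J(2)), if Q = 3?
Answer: -1005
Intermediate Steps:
W = -5 (W = -5 + 0 = -5)
(W*67)*C(Q, J(2)) = -5*67*3 = -335*3 = -1005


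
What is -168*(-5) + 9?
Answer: 849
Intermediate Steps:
-168*(-5) + 9 = -42*(-20) + 9 = 840 + 9 = 849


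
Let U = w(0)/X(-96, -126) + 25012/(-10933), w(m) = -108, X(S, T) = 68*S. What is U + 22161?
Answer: 10137707057/457504 ≈ 22159.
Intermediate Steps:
U = -1039087/457504 (U = -108/(68*(-96)) + 25012/(-10933) = -108/(-6528) + 25012*(-1/10933) = -108*(-1/6528) - 1924/841 = 9/544 - 1924/841 = -1039087/457504 ≈ -2.2712)
U + 22161 = -1039087/457504 + 22161 = 10137707057/457504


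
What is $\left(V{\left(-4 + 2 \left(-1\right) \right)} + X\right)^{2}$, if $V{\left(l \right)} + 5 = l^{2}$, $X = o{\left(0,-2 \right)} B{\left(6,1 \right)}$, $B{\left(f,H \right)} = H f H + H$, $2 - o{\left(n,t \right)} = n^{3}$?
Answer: $2025$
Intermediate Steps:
$o{\left(n,t \right)} = 2 - n^{3}$
$B{\left(f,H \right)} = H + f H^{2}$ ($B{\left(f,H \right)} = f H^{2} + H = H + f H^{2}$)
$X = 14$ ($X = \left(2 - 0^{3}\right) 1 \left(1 + 1 \cdot 6\right) = \left(2 - 0\right) 1 \left(1 + 6\right) = \left(2 + 0\right) 1 \cdot 7 = 2 \cdot 7 = 14$)
$V{\left(l \right)} = -5 + l^{2}$
$\left(V{\left(-4 + 2 \left(-1\right) \right)} + X\right)^{2} = \left(\left(-5 + \left(-4 + 2 \left(-1\right)\right)^{2}\right) + 14\right)^{2} = \left(\left(-5 + \left(-4 - 2\right)^{2}\right) + 14\right)^{2} = \left(\left(-5 + \left(-6\right)^{2}\right) + 14\right)^{2} = \left(\left(-5 + 36\right) + 14\right)^{2} = \left(31 + 14\right)^{2} = 45^{2} = 2025$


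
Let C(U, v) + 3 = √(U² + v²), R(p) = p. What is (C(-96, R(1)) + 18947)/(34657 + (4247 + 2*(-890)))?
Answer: 4736/9281 + √9217/37124 ≈ 0.51288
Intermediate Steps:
C(U, v) = -3 + √(U² + v²)
(C(-96, R(1)) + 18947)/(34657 + (4247 + 2*(-890))) = ((-3 + √((-96)² + 1²)) + 18947)/(34657 + (4247 + 2*(-890))) = ((-3 + √(9216 + 1)) + 18947)/(34657 + (4247 - 1780)) = ((-3 + √9217) + 18947)/(34657 + 2467) = (18944 + √9217)/37124 = (18944 + √9217)*(1/37124) = 4736/9281 + √9217/37124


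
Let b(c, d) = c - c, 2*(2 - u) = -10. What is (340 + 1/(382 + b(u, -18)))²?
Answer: 16869074161/145924 ≈ 1.1560e+5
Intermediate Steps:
u = 7 (u = 2 - ½*(-10) = 2 + 5 = 7)
b(c, d) = 0
(340 + 1/(382 + b(u, -18)))² = (340 + 1/(382 + 0))² = (340 + 1/382)² = (129881/382)² = 16869074161/145924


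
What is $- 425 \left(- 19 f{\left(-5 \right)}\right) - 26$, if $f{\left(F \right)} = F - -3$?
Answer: $-16176$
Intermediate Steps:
$f{\left(F \right)} = 3 + F$ ($f{\left(F \right)} = F + 3 = 3 + F$)
$- 425 \left(- 19 f{\left(-5 \right)}\right) - 26 = - 425 \left(- 19 \left(3 - 5\right)\right) - 26 = - 425 \left(\left(-19\right) \left(-2\right)\right) - 26 = \left(-425\right) 38 - 26 = -16150 - 26 = -16176$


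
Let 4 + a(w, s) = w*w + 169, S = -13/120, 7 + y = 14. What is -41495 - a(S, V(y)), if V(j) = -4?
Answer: -599904169/14400 ≈ -41660.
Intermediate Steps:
y = 7 (y = -7 + 14 = 7)
S = -13/120 (S = -13*1/120 = -13/120 ≈ -0.10833)
a(w, s) = 165 + w² (a(w, s) = -4 + (w*w + 169) = -4 + (w² + 169) = -4 + (169 + w²) = 165 + w²)
-41495 - a(S, V(y)) = -41495 - (165 + (-13/120)²) = -41495 - (165 + 169/14400) = -41495 - 1*2376169/14400 = -41495 - 2376169/14400 = -599904169/14400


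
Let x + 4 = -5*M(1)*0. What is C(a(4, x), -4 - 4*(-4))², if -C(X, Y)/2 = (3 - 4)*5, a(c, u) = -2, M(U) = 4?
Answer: 100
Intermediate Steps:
x = -4 (x = -4 - 5*4*0 = -4 - 20*0 = -4 + 0 = -4)
C(X, Y) = 10 (C(X, Y) = -2*(3 - 4)*5 = -(-2)*5 = -2*(-5) = 10)
C(a(4, x), -4 - 4*(-4))² = 10² = 100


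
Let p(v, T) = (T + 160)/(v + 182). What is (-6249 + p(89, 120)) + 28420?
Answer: 6008621/271 ≈ 22172.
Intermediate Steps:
p(v, T) = (160 + T)/(182 + v)
(-6249 + p(89, 120)) + 28420 = (-6249 + (160 + 120)/(182 + 89)) + 28420 = (-6249 + 280/271) + 28420 = -1693199/271 + 28420 = 6008621/271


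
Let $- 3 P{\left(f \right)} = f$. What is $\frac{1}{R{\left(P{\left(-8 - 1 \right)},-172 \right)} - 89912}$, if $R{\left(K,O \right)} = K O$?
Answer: $- \frac{1}{90428} \approx -1.1059 \cdot 10^{-5}$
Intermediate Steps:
$P{\left(f \right)} = - \frac{f}{3}$
$\frac{1}{R{\left(P{\left(-8 - 1 \right)},-172 \right)} - 89912} = \frac{1}{- \frac{-8 - 1}{3} \left(-172\right) - 89912} = \frac{1}{\left(- \frac{1}{3}\right) \left(-9\right) \left(-172\right) - 89912} = \frac{1}{3 \left(-172\right) - 89912} = \frac{1}{-516 - 89912} = \frac{1}{-90428} = - \frac{1}{90428}$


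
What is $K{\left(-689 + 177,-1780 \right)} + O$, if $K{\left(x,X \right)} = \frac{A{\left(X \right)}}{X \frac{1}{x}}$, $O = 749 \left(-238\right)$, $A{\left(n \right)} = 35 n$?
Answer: $-196182$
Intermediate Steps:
$O = -178262$
$K{\left(x,X \right)} = 35 x$ ($K{\left(x,X \right)} = \frac{35 X}{X \frac{1}{x}} = 35 X \frac{x}{X} = 35 x$)
$K{\left(-689 + 177,-1780 \right)} + O = 35 \left(-689 + 177\right) - 178262 = 35 \left(-512\right) - 178262 = -17920 - 178262 = -196182$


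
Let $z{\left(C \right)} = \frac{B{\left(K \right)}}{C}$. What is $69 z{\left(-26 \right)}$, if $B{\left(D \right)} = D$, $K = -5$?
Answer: $\frac{345}{26} \approx 13.269$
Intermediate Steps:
$z{\left(C \right)} = - \frac{5}{C}$
$69 z{\left(-26 \right)} = 69 \left(- \frac{5}{-26}\right) = 69 \left(\left(-5\right) \left(- \frac{1}{26}\right)\right) = 69 \cdot \frac{5}{26} = \frac{345}{26}$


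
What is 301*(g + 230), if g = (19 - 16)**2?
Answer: 71939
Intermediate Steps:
g = 9 (g = 3**2 = 9)
301*(g + 230) = 301*(9 + 230) = 301*239 = 71939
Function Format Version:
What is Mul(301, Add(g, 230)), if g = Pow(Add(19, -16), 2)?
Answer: 71939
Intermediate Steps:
g = 9 (g = Pow(3, 2) = 9)
Mul(301, Add(g, 230)) = Mul(301, Add(9, 230)) = Mul(301, 239) = 71939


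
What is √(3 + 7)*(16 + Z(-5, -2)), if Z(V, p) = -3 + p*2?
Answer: 9*√10 ≈ 28.461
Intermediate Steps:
Z(V, p) = -3 + 2*p
√(3 + 7)*(16 + Z(-5, -2)) = √(3 + 7)*(16 + (-3 + 2*(-2))) = √10*(16 + (-3 - 4)) = √10*(16 - 7) = √10*9 = 9*√10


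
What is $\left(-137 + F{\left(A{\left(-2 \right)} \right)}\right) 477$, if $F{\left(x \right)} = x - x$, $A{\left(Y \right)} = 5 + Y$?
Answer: $-65349$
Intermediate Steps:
$F{\left(x \right)} = 0$
$\left(-137 + F{\left(A{\left(-2 \right)} \right)}\right) 477 = \left(-137 + 0\right) 477 = \left(-137\right) 477 = -65349$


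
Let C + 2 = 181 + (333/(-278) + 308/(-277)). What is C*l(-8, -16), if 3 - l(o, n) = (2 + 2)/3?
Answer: 22677015/77006 ≈ 294.48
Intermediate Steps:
l(o, n) = 5/3 (l(o, n) = 3 - (2 + 2)/3 = 3 - 4/3 = 5/3)
C = 13606209/77006 (C = -2 + (181 + (333/(-278) + 308/(-277))) = -2 + (181 + (333*(-1/278) + 308*(-1/277))) = -2 + (181 + (-333/278 - 308/277)) = -2 + (181 - 177865/77006) = -2 + 13760221/77006 = 13606209/77006 ≈ 176.69)
C*l(-8, -16) = (13606209/77006)*(5/3) = 22677015/77006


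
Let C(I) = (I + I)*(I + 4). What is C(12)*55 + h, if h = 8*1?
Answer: 21128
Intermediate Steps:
h = 8
C(I) = 2*I*(4 + I) (C(I) = (2*I)*(4 + I) = 2*I*(4 + I))
C(12)*55 + h = (2*12*(4 + 12))*55 + 8 = (2*12*16)*55 + 8 = 384*55 + 8 = 21120 + 8 = 21128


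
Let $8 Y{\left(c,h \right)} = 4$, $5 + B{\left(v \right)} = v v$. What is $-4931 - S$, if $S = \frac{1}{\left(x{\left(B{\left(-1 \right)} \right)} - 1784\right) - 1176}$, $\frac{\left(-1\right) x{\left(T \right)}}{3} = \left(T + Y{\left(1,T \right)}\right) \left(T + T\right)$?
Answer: $- \frac{15009963}{3044} \approx -4931.0$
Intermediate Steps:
$B{\left(v \right)} = -5 + v^{2}$ ($B{\left(v \right)} = -5 + v v = -5 + v^{2}$)
$Y{\left(c,h \right)} = \frac{1}{2}$ ($Y{\left(c,h \right)} = \frac{1}{8} \cdot 4 = \frac{1}{2}$)
$x{\left(T \right)} = - 6 T \left(\frac{1}{2} + T\right)$ ($x{\left(T \right)} = - 3 \left(T + \frac{1}{2}\right) \left(T + T\right) = - 3 \left(\frac{1}{2} + T\right) 2 T = - 3 \cdot 2 T \left(\frac{1}{2} + T\right) = - 6 T \left(\frac{1}{2} + T\right)$)
$S = - \frac{1}{3044}$ ($S = \frac{1}{\left(- 3 \left(-5 + \left(-1\right)^{2}\right) \left(1 + 2 \left(-5 + \left(-1\right)^{2}\right)\right) - 1784\right) - 1176} = \frac{1}{\left(- 3 \left(-5 + 1\right) \left(1 + 2 \left(-5 + 1\right)\right) - 1784\right) - 1176} = \frac{1}{\left(\left(-3\right) \left(-4\right) \left(1 + 2 \left(-4\right)\right) - 1784\right) - 1176} = \frac{1}{\left(\left(-3\right) \left(-4\right) \left(1 - 8\right) - 1784\right) - 1176} = \frac{1}{\left(\left(-3\right) \left(-4\right) \left(-7\right) - 1784\right) - 1176} = \frac{1}{\left(-84 - 1784\right) - 1176} = \frac{1}{-1868 - 1176} = \frac{1}{-3044} = - \frac{1}{3044} \approx -0.00032852$)
$-4931 - S = -4931 - - \frac{1}{3044} = -4931 + \frac{1}{3044} = - \frac{15009963}{3044}$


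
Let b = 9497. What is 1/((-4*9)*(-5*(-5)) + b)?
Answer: 1/8597 ≈ 0.00011632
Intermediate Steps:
1/((-4*9)*(-5*(-5)) + b) = 1/((-4*9)*(-5*(-5)) + 9497) = 1/(-36*25 + 9497) = 1/(-900 + 9497) = 1/8597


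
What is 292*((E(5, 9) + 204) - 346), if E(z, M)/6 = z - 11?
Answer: -51976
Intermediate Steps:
E(z, M) = -66 + 6*z (E(z, M) = 6*(z - 11) = 6*(-11 + z) = -66 + 6*z)
292*((E(5, 9) + 204) - 346) = 292*(((-66 + 6*5) + 204) - 346) = 292*(((-66 + 30) + 204) - 346) = 292*((-36 + 204) - 346) = 292*(168 - 346) = 292*(-178) = -51976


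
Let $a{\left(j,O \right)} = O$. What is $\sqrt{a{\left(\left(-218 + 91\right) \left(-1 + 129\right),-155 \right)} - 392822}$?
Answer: $i \sqrt{392977} \approx 626.88 i$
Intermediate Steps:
$\sqrt{a{\left(\left(-218 + 91\right) \left(-1 + 129\right),-155 \right)} - 392822} = \sqrt{-155 - 392822} = \sqrt{-392977} = i \sqrt{392977}$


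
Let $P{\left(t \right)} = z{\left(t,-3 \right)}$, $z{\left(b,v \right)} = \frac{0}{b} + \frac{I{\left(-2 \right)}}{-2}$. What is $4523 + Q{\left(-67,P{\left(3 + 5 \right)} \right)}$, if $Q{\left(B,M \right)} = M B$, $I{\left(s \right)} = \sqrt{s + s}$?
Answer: $4523 + 67 i \approx 4523.0 + 67.0 i$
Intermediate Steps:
$I{\left(s \right)} = \sqrt{2} \sqrt{s}$ ($I{\left(s \right)} = \sqrt{2 s} = \sqrt{2} \sqrt{s}$)
$z{\left(b,v \right)} = - i$ ($z{\left(b,v \right)} = \frac{0}{b} + \frac{\sqrt{2} \sqrt{-2}}{-2} = 0 + \sqrt{2} i \sqrt{2} \left(- \frac{1}{2}\right) = 0 + 2 i \left(- \frac{1}{2}\right) = 0 - i = - i$)
$P{\left(t \right)} = - i$
$Q{\left(B,M \right)} = B M$
$4523 + Q{\left(-67,P{\left(3 + 5 \right)} \right)} = 4523 - 67 \left(- i\right) = 4523 + 67 i$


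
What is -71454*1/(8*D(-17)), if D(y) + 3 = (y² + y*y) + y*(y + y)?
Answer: -35727/4612 ≈ -7.7465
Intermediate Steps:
D(y) = -3 + 4*y² (D(y) = -3 + ((y² + y*y) + y*(y + y)) = -3 + ((y² + y²) + y*(2*y)) = -3 + (2*y² + 2*y²) = -3 + 4*y²)
-71454*1/(8*D(-17)) = -71454*1/(8*(-3 + 4*(-17)²)) = -71454*1/(8*(-3 + 4*289)) = -71454*1/(8*(-3 + 1156)) = -71454/(1153*8) = -71454/9224 = -71454*1/9224 = -35727/4612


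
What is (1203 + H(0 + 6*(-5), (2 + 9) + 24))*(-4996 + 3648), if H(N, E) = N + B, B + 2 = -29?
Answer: -1539416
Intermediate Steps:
B = -31 (B = -2 - 29 = -31)
H(N, E) = -31 + N (H(N, E) = N - 31 = -31 + N)
(1203 + H(0 + 6*(-5), (2 + 9) + 24))*(-4996 + 3648) = (1203 + (-31 + (0 + 6*(-5))))*(-4996 + 3648) = (1203 + (-31 + (0 - 30)))*(-1348) = (1203 + (-31 - 30))*(-1348) = (1203 - 61)*(-1348) = 1142*(-1348) = -1539416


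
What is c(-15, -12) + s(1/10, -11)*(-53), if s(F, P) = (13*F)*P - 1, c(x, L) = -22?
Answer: 7889/10 ≈ 788.90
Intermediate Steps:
s(F, P) = -1 + 13*F*P (s(F, P) = 13*F*P - 1 = -1 + 13*F*P)
c(-15, -12) + s(1/10, -11)*(-53) = -22 + (-1 + 13*(-11)/10)*(-53) = -22 + (-1 + 13*(⅒)*(-11))*(-53) = -22 + (-1 - 143/10)*(-53) = -22 - 153/10*(-53) = -22 + 8109/10 = 7889/10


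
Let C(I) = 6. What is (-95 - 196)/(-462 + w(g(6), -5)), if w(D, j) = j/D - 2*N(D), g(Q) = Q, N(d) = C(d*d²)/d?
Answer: 1746/2789 ≈ 0.62603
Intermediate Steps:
N(d) = 6/d
w(D, j) = -12/D + j/D (w(D, j) = j/D - 12/D = -12/D + j/D)
(-95 - 196)/(-462 + w(g(6), -5)) = (-95 - 196)/(-462 + (-12 - 5)/6) = -291/(-462 + (⅙)*(-17)) = -291/(-462 - 17/6) = -291/(-2789/6) = -291*(-6/2789) = 1746/2789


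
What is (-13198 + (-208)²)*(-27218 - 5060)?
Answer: -970470348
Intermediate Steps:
(-13198 + (-208)²)*(-27218 - 5060) = (-13198 + 43264)*(-32278) = 30066*(-32278) = -970470348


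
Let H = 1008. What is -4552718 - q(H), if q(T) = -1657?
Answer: -4551061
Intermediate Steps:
-4552718 - q(H) = -4552718 - 1*(-1657) = -4552718 + 1657 = -4551061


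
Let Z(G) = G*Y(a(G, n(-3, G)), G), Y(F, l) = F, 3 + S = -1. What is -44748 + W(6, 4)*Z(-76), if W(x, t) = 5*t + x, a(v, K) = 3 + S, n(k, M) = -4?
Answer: -42772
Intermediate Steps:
S = -4 (S = -3 - 1 = -4)
a(v, K) = -1 (a(v, K) = 3 - 4 = -1)
W(x, t) = x + 5*t
Z(G) = -G (Z(G) = G*(-1) = -G)
-44748 + W(6, 4)*Z(-76) = -44748 + (6 + 5*4)*(-1*(-76)) = -44748 + (6 + 20)*76 = -44748 + 26*76 = -44748 + 1976 = -42772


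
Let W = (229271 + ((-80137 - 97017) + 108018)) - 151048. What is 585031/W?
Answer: 585031/9087 ≈ 64.381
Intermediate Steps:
W = 9087 (W = (229271 + (-177154 + 108018)) - 151048 = (229271 - 69136) - 151048 = 160135 - 151048 = 9087)
585031/W = 585031/9087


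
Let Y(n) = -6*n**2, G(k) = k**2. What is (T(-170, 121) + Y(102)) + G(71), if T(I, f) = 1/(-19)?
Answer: -1090278/19 ≈ -57383.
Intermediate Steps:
T(I, f) = -1/19
(T(-170, 121) + Y(102)) + G(71) = (-1/19 - 6*102**2) + 71**2 = (-1/19 - 6*10404) + 5041 = (-1/19 - 62424) + 5041 = -1186057/19 + 5041 = -1090278/19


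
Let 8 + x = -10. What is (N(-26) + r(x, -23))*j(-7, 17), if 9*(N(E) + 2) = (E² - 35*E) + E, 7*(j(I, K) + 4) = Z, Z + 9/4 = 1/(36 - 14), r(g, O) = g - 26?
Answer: -84613/154 ≈ -549.44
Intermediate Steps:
x = -18 (x = -8 - 10 = -18)
r(g, O) = -26 + g
Z = -97/44 (Z = -9/4 + 1/(36 - 14) = -9/4 + 1/22 = -97/44 ≈ -2.2045)
j(I, K) = -1329/308 (j(I, K) = -4 + (⅐)*(-97/44) = -4 - 97/308 = -1329/308)
N(E) = -2 - 34*E/9 + E²/9 (N(E) = -2 + ((E² - 35*E) + E)/9 = -2 + (E² - 34*E)/9 = -2 + (-34*E/9 + E²/9) = -2 - 34*E/9 + E²/9)
(N(-26) + r(x, -23))*j(-7, 17) = ((-2 - 34/9*(-26) + (⅑)*(-26)²) + (-26 - 18))*(-1329/308) = ((-2 + 884/9 + (⅑)*676) - 44)*(-1329/308) = ((-2 + 884/9 + 676/9) - 44)*(-1329/308) = (514/3 - 44)*(-1329/308) = (382/3)*(-1329/308) = -84613/154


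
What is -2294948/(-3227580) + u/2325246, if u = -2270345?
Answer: -2155196383/8122205070 ≈ -0.26535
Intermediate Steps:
-2294948/(-3227580) + u/2325246 = -2294948/(-3227580) - 2270345/2325246 = -2294948*(-1/3227580) - 2270345*1/2325246 = 573737/806895 - 29485/30198 = -2155196383/8122205070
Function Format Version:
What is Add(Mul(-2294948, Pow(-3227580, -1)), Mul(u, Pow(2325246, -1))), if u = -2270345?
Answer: Rational(-2155196383, 8122205070) ≈ -0.26535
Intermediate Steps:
Add(Mul(-2294948, Pow(-3227580, -1)), Mul(u, Pow(2325246, -1))) = Add(Mul(-2294948, Pow(-3227580, -1)), Mul(-2270345, Pow(2325246, -1))) = Add(Mul(-2294948, Rational(-1, 3227580)), Mul(-2270345, Rational(1, 2325246))) = Add(Rational(573737, 806895), Rational(-29485, 30198)) = Rational(-2155196383, 8122205070)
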